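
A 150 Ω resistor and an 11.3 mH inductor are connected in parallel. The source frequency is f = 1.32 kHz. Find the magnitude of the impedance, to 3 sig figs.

ω = 2πf = 8294 rad/s
X_L = ωL = 93.7 Ω
Parallel: admittances add. Y = 1/R + 1/(jωL)
Y = (0.00667 − j0.0107) S
|Y| = 0.0126 S → |Z| = 1/|Y| = 79.5 Ω, ∠Z = −∠Y = 58.0°

79.5 Ω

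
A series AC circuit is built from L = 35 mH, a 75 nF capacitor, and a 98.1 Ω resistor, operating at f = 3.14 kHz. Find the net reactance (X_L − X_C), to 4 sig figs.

14.70 Ω

ω = 2πf = 19730 rad/s
X_L = ωL = 690.5 Ω
X_C = 1/(ωC) = 675.8 Ω
X = 690.5 − 675.8 = 14.70 Ω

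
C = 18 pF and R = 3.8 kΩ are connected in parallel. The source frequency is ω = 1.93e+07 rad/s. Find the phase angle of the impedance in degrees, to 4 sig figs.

-52.86°

X_C = 1/(ωC) = 2879 Ω
Parallel: admittances add. Y = 1/R + jωC
Y = (0.0002632 + j0.0003474) S
|Y| = 0.0004358 S → |Z| = 1/|Y| = 2295 Ω, ∠Z = −∠Y = -52.86°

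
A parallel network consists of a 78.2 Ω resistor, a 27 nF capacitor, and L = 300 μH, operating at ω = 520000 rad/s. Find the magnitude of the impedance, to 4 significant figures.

67.16 Ω

X_L = ωL = 156.0 Ω
X_C = 1/(ωC) = 71.23 Ω
Parallel: admittances add. Y = 1/R + 1/(jωL) + jωC
Y = (0.01279 + j0.007630) S
|Y| = 0.01489 S → |Z| = 1/|Y| = 67.16 Ω, ∠Z = −∠Y = -30.82°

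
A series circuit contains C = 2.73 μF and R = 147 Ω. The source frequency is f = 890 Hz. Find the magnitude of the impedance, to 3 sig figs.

161 Ω

ω = 2πf = 5592 rad/s
X_C = 1/(ωC) = 65.5 Ω
Z = 147 − j65.5 Ω
|Z| = √(147² + 65.5²) = 161 Ω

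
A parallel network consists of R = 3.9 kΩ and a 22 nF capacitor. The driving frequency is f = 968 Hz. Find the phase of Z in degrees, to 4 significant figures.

ω = 2πf = 6082 rad/s
X_C = 1/(ωC) = 7473 Ω
Parallel: admittances add. Y = 1/R + jωC
Y = (0.0002564 + j0.0001338) S
|Y| = 0.0002892 S → |Z| = 1/|Y| = 3458 Ω, ∠Z = −∠Y = -27.56°

-27.56°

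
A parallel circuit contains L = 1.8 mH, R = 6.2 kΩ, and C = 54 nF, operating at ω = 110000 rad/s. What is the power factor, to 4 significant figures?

0.1784

X_L = ωL = 198.0 Ω
X_C = 1/(ωC) = 168.4 Ω
Parallel: admittances add. Y = 1/R + 1/(jωL) + jωC
Y = (0.0001613 + j0.0008895) S
|Y| = 0.0009040 S → |Z| = 1/|Y| = 1106 Ω, ∠Z = −∠Y = -79.72°
cos φ = cos(-79.72°) = 0.1784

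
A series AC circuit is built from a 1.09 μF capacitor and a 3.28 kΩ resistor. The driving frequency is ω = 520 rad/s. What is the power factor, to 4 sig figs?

0.8807

X_C = 1/(ωC) = 1764 Ω
Z = 3280 − j1764 Ω
|Z| = √(3280² + 1764²) = 3724 Ω
∠Z = arctan(-1764/3280) = -28.28°
cos φ = cos(-28.28°) = 0.8807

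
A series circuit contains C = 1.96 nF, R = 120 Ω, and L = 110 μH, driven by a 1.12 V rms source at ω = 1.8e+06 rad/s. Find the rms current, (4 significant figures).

7.603 mA

X_L = ωL = 198.0 Ω
X_C = 1/(ωC) = 283.4 Ω
Net reactance X = X_L − X_C = -85.45 Ω
Z = 120.0 − j85.45 Ω
|Z| = √(120.0² + 85.45²) = 147.3 Ω
I = V/|Z| = 1.12/147.3 = 7.603 mA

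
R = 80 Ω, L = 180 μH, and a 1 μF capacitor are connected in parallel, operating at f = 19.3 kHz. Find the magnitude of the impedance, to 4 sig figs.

ω = 2πf = 121300 rad/s
X_L = ωL = 21.83 Ω
X_C = 1/(ωC) = 8.246 Ω
Parallel: admittances add. Y = 1/R + 1/(jωL) + jωC
Y = (0.01250 + j0.07545) S
|Y| = 0.07648 S → |Z| = 1/|Y| = 13.08 Ω, ∠Z = −∠Y = -80.59°

13.08 Ω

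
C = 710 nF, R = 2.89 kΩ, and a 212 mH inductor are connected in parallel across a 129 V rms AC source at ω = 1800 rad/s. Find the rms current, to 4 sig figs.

X_L = ωL = 381.6 Ω
X_C = 1/(ωC) = 782.5 Ω
Parallel: admittances add. Y = 1/R + 1/(jωL) + jωC
Y = (0.0003460 − j0.001343) S
|Y| = 0.001386 S → |Z| = 1/|Y| = 721.3 Ω, ∠Z = −∠Y = 75.55°
I = V/|Z| = 129/721.3 = 178.8 mA

178.8 mA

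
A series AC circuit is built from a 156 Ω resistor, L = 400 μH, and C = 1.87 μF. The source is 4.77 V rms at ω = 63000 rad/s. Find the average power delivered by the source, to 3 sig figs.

144 mW

X_L = ωL = 25.2 Ω
X_C = 1/(ωC) = 8.49 Ω
Net reactance X = X_L − X_C = 16.7 Ω
Z = 156 + j16.7 Ω
|Z| = √(156² + 16.7²) = 157 Ω
∠Z = arctan(16.7/156) = 6.11°
I = V/|Z| = 30.4 mA
P = VI cos φ = 4.77 × 0.0304 × cos(6.11°) = 144 mW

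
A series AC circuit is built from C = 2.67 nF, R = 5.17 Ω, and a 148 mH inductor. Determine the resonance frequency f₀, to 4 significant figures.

8.006 kHz

ω₀ = 1/√(LC) = 1/√(0.148 × 2.67e-09) = 50310 rad/s
f₀ = ω₀/(2π) = 8.006 kHz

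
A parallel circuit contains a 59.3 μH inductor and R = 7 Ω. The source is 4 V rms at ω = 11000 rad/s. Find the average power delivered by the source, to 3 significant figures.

X_L = ωL = 0.652 Ω
Parallel: admittances add. Y = 1/R + 1/(jωL)
Y = (0.143 − j1.53) S
|Y| = 1.54 S → |Z| = 1/|Y| = 0.649 Ω, ∠Z = −∠Y = 84.7°
I = V/|Z| = 6.16 A
P = VI cos φ = 4 × 6.16 × cos(84.7°) = 2.29 W

2.29 W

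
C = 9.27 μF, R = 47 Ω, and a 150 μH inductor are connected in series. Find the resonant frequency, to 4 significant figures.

ω₀ = 1/√(LC) = 1/√(0.00015 × 9.27e-06) = 26820 rad/s
f₀ = ω₀/(2π) = 4.268 kHz

4.268 kHz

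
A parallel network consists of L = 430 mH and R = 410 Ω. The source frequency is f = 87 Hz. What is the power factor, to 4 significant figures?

0.4974

ω = 2πf = 546.6 rad/s
X_L = ωL = 235.1 Ω
Parallel: admittances add. Y = 1/R + 1/(jωL)
Y = (0.002439 − j0.004254) S
|Y| = 0.004904 S → |Z| = 1/|Y| = 203.9 Ω, ∠Z = −∠Y = 60.17°
cos φ = cos(60.17°) = 0.4974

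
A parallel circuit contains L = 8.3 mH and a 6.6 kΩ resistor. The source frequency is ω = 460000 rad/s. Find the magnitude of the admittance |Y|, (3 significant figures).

X_L = ωL = 3820 Ω
Parallel: admittances add. Y = 1/R + 1/(jωL)
Y = (0.000152 − j0.000262) S
|Y| = 0.000303 S → |Z| = 1/|Y| = 3300 Ω, ∠Z = −∠Y = 60.0°

303 μS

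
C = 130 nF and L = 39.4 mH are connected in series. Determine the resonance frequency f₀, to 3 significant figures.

ω₀ = 1/√(LC) = 1/√(0.0394 × 1.3e-07) = 13970 rad/s
f₀ = ω₀/(2π) = 2.22 kHz

2.22 kHz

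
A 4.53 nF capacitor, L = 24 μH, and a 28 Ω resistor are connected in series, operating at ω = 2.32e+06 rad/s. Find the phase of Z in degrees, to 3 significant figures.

X_L = ωL = 55.7 Ω
X_C = 1/(ωC) = 95.2 Ω
Net reactance X = X_L − X_C = -39.5 Ω
Z = 28.0 − j39.5 Ω
|Z| = √(28.0² + 39.5²) = 48.4 Ω
∠Z = arctan(-39.5/28.0) = -54.6°

-54.6°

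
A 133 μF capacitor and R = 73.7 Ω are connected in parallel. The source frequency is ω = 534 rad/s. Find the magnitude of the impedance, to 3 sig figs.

X_C = 1/(ωC) = 14.1 Ω
Parallel: admittances add. Y = 1/R + jωC
Y = (0.0136 + j0.0710) S
|Y| = 0.0723 S → |Z| = 1/|Y| = 13.8 Ω, ∠Z = −∠Y = -79.2°

13.8 Ω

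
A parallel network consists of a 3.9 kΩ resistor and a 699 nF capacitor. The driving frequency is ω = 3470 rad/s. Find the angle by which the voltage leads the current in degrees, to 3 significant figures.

X_C = 1/(ωC) = 412 Ω
Parallel: admittances add. Y = 1/R + jωC
Y = (0.000256 + j0.00243) S
|Y| = 0.00244 S → |Z| = 1/|Y| = 410 Ω, ∠Z = −∠Y = -84.0°

-84.0°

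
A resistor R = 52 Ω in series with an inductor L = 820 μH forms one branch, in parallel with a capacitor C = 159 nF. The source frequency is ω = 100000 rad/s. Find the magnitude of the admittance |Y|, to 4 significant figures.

X_L = ωL = 82.00 Ω
X_C = 1/(ωC) = 62.89 Ω
Branch 1 (R+jX_L): Z₁ = 52.00 + j82.00 Ω, |Z₁| = 97.10 Ω
Branch 2 (−jX_C): Z₂ = −j62.89 Ω
Parallel: Z = Z₁Z₂/(Z₁+Z₂), |Z| = 110.2 Ω, ∠Z = -52.56°
|Y| = 1/|Z| = 9.072 mS

9.072 mS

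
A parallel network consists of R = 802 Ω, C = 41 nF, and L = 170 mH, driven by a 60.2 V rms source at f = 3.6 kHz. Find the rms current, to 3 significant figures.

85.1 mA

ω = 2πf = 22620 rad/s
X_L = ωL = 3850 Ω
X_C = 1/(ωC) = 1080 Ω
Parallel: admittances add. Y = 1/R + 1/(jωL) + jωC
Y = (0.00125 + j0.000667) S
|Y| = 0.00141 S → |Z| = 1/|Y| = 707 Ω, ∠Z = −∠Y = -28.2°
I = V/|Z| = 60.2/707 = 85.1 mA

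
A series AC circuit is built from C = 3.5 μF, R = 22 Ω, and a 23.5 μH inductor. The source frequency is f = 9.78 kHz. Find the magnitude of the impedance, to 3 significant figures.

ω = 2πf = 61450 rad/s
X_L = ωL = 1.44 Ω
X_C = 1/(ωC) = 4.65 Ω
Net reactance X = X_L − X_C = -3.21 Ω
Z = 22.0 − j3.21 Ω
|Z| = √(22.0² + 3.21²) = 22.2 Ω

22.2 Ω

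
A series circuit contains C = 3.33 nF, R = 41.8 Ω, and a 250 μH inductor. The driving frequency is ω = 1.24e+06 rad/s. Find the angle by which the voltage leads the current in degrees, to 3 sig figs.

X_L = ωL = 310 Ω
X_C = 1/(ωC) = 242 Ω
Net reactance X = X_L − X_C = 67.8 Ω
Z = 41.8 + j67.8 Ω
|Z| = √(41.8² + 67.8²) = 79.7 Ω
∠Z = arctan(67.8/41.8) = 58.4°

58.4°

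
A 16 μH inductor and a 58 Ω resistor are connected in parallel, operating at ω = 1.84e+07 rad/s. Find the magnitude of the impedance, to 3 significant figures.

56.9 Ω

X_L = ωL = 294 Ω
Parallel: admittances add. Y = 1/R + 1/(jωL)
Y = (0.0172 − j0.00340) S
|Y| = 0.0176 S → |Z| = 1/|Y| = 56.9 Ω, ∠Z = −∠Y = 11.1°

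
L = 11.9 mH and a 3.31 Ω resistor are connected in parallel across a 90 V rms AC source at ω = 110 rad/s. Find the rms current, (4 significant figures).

73.94 A

X_L = ωL = 1.309 Ω
Parallel: admittances add. Y = 1/R + 1/(jωL)
Y = (0.3021 − j0.7639) S
|Y| = 0.8215 S → |Z| = 1/|Y| = 1.217 Ω, ∠Z = −∠Y = 68.42°
I = V/|Z| = 90/1.217 = 73.94 A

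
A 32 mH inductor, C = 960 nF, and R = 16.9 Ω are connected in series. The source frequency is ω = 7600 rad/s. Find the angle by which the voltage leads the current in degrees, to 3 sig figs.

X_L = ωL = 243 Ω
X_C = 1/(ωC) = 137 Ω
Net reactance X = X_L − X_C = 106 Ω
Z = 16.9 + j106 Ω
|Z| = √(16.9² + 106²) = 107 Ω
∠Z = arctan(106/16.9) = 81.0°

81.0°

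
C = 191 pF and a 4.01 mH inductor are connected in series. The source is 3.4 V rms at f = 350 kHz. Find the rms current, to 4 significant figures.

ω = 2πf = 2.199e+06 rad/s
X_L = ωL = 8818 Ω
X_C = 1/(ωC) = 2381 Ω
Net reactance X = X_L − X_C = 6438 Ω
Z = j6438 Ω
|Z| = √(0² + 6438²) = 6438 Ω
I = V/|Z| = 3.4/6438 = 528.1 μA

528.1 μA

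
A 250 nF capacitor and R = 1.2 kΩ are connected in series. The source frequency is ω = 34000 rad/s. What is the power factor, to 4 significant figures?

X_C = 1/(ωC) = 117.6 Ω
Z = 1200 − j117.6 Ω
|Z| = √(1200² + 117.6²) = 1206 Ω
∠Z = arctan(-117.6/1200) = -5.599°
cos φ = cos(-5.599°) = 0.9952

0.9952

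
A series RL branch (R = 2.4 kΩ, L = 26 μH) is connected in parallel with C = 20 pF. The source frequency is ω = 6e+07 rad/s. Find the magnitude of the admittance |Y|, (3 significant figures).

1.05 mS

X_L = ωL = 1560 Ω
X_C = 1/(ωC) = 833 Ω
Branch 1 (R+jX_L): Z₁ = 2400 + j1560 Ω, |Z₁| = 2860 Ω
Branch 2 (−jX_C): Z₂ = −j833 Ω
Parallel: Z = Z₁Z₂/(Z₁+Z₂), |Z| = 951 Ω, ∠Z = -73.8°
|Y| = 1/|Z| = 1.05 mS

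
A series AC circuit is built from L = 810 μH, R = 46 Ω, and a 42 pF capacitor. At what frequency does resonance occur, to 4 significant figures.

862.9 kHz

ω₀ = 1/√(LC) = 1/√(0.00081 × 4.2e-11) = 5.422e+06 rad/s
f₀ = ω₀/(2π) = 862.9 kHz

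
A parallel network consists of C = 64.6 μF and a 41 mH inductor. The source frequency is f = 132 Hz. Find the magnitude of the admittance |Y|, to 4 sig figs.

24.17 mS

ω = 2πf = 829.4 rad/s
X_L = ωL = 34.00 Ω
X_C = 1/(ωC) = 18.66 Ω
Parallel: admittances add. Y = 1/(jωL) + jωC
Y = (0 + j0.02417) S
|Y| = 0.02417 S → |Z| = 1/|Y| = 41.37 Ω, ∠Z = −∠Y = -90.00°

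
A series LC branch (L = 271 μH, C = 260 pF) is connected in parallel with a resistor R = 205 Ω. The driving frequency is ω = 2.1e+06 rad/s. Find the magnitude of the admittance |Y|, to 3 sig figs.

4.94 mS

X_L = ωL = 569 Ω
X_C = 1/(ωC) = 1830 Ω
Branch 1: Z₁ = R = 205 Ω
Branch 2 (series LC): Z₂ = j(X_L − X_C) = −j1260 Ω
Parallel: Z = Z₁Z₂/(Z₁+Z₂), |Z| = 202 Ω, ∠Z = -9.22°
|Y| = 1/|Z| = 4.94 mS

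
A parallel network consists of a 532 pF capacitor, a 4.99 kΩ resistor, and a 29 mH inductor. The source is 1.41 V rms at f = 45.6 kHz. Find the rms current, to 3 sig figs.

ω = 2πf = 286500 rad/s
X_L = ωL = 8310 Ω
X_C = 1/(ωC) = 6560 Ω
Parallel: admittances add. Y = 1/R + 1/(jωL) + jωC
Y = (0.000200 + j3.21e-05) S
|Y| = 0.000203 S → |Z| = 1/|Y| = 4930 Ω, ∠Z = −∠Y = -9.09°
I = V/|Z| = 1.41/4930 = 286 μA

286 μA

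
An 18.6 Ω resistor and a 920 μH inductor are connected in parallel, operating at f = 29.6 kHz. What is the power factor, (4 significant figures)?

0.9941

ω = 2πf = 186000 rad/s
X_L = ωL = 171.1 Ω
Parallel: admittances add. Y = 1/R + 1/(jωL)
Y = (0.05376 − j0.005844) S
|Y| = 0.05408 S → |Z| = 1/|Y| = 18.49 Ω, ∠Z = −∠Y = 6.204°
cos φ = cos(6.204°) = 0.9941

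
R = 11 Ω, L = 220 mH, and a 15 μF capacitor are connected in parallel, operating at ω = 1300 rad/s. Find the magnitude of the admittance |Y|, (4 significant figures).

X_L = ωL = 286.0 Ω
X_C = 1/(ωC) = 51.28 Ω
Parallel: admittances add. Y = 1/R + 1/(jωL) + jωC
Y = (0.09091 + j0.01600) S
|Y| = 0.09231 S → |Z| = 1/|Y| = 10.83 Ω, ∠Z = −∠Y = -9.984°

92.31 mS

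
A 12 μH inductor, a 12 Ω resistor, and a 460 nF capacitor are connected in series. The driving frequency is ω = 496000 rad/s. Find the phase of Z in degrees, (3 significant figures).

X_L = ωL = 5.95 Ω
X_C = 1/(ωC) = 4.38 Ω
Net reactance X = X_L − X_C = 1.57 Ω
Z = 12.0 + j1.57 Ω
|Z| = √(12.0² + 1.57²) = 12.1 Ω
∠Z = arctan(1.57/12.0) = 7.45°

7.45°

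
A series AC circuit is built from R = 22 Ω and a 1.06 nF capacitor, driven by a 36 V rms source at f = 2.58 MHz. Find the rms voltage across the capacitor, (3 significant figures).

33.7 V

ω = 2πf = 1.621e+07 rad/s
X_C = 1/(ωC) = 58.2 Ω
Z = 22.0 − j58.2 Ω
|Z| = √(22.0² + 58.2²) = 62.2 Ω
I = V/|Z| = 579 mA
V_C = I·|Z_C| = 0.579 × 58.2 = 33.7 V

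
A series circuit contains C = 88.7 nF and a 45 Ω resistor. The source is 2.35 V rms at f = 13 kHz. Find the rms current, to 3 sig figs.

ω = 2πf = 81680 rad/s
X_C = 1/(ωC) = 138 Ω
Z = 45.0 − j138 Ω
|Z| = √(45.0² + 138²) = 145 Ω
I = V/|Z| = 2.35/145 = 16.2 mA

16.2 mA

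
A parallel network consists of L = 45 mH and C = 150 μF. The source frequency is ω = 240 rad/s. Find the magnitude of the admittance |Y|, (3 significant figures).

56.6 mS

X_L = ωL = 10.8 Ω
X_C = 1/(ωC) = 27.8 Ω
Parallel: admittances add. Y = 1/(jωL) + jωC
Y = (0 − j0.0566) S
|Y| = 0.0566 S → |Z| = 1/|Y| = 17.7 Ω, ∠Z = −∠Y = 90.0°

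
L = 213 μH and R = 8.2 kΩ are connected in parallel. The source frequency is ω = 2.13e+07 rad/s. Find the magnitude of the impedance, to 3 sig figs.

3970 Ω

X_L = ωL = 4540 Ω
Parallel: admittances add. Y = 1/R + 1/(jωL)
Y = (0.000122 − j0.000220) S
|Y| = 0.000252 S → |Z| = 1/|Y| = 3970 Ω, ∠Z = −∠Y = 61.0°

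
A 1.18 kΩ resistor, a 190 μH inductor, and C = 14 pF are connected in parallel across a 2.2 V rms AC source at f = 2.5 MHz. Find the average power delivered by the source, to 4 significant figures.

4.102 mW

ω = 2πf = 1.571e+07 rad/s
X_L = ωL = 2985 Ω
X_C = 1/(ωC) = 4547 Ω
Parallel: admittances add. Y = 1/R + 1/(jωL) + jωC
Y = (0.0008475 − j0.0001152) S
|Y| = 0.0008552 S → |Z| = 1/|Y| = 1169 Ω, ∠Z = −∠Y = 7.738°
I = V/|Z| = 1.882 mA
P = VI cos φ = 2.2 × 0.001882 × cos(7.738°) = 4.102 mW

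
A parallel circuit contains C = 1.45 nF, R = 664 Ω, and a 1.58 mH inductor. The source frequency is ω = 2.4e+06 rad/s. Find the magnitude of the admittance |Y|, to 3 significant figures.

3.55 mS

X_L = ωL = 3790 Ω
X_C = 1/(ωC) = 287 Ω
Parallel: admittances add. Y = 1/R + 1/(jωL) + jωC
Y = (0.00151 + j0.00322) S
|Y| = 0.00355 S → |Z| = 1/|Y| = 282 Ω, ∠Z = −∠Y = -64.9°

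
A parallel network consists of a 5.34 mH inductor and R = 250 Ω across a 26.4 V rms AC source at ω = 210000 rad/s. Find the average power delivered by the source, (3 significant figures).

X_L = ωL = 1120 Ω
Parallel: admittances add. Y = 1/R + 1/(jωL)
Y = (0.00400 − j0.000892) S
|Y| = 0.00410 S → |Z| = 1/|Y| = 244 Ω, ∠Z = −∠Y = 12.6°
I = V/|Z| = 108 mA
P = VI cos φ = 26.4 × 0.108 × cos(12.6°) = 2.79 W

2.79 W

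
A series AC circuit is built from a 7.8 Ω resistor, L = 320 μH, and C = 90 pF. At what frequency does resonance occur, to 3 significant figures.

ω₀ = 1/√(LC) = 1/√(0.00032 × 9e-11) = 5.893e+06 rad/s
f₀ = ω₀/(2π) = 938 kHz

938 kHz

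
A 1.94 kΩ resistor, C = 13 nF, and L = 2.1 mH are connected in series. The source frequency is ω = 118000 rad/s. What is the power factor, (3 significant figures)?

X_L = ωL = 248 Ω
X_C = 1/(ωC) = 652 Ω
Net reactance X = X_L − X_C = -404 Ω
Z = 1940 − j404 Ω
|Z| = √(1940² + 404²) = 1980 Ω
∠Z = arctan(-404/1940) = -11.8°
cos φ = cos(-11.8°) = 0.979

0.979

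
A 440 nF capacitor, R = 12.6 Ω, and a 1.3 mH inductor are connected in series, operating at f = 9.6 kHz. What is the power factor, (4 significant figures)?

ω = 2πf = 60320 rad/s
X_L = ωL = 78.41 Ω
X_C = 1/(ωC) = 37.68 Ω
Net reactance X = X_L − X_C = 40.74 Ω
Z = 12.60 + j40.74 Ω
|Z| = √(12.60² + 40.74²) = 42.64 Ω
∠Z = arctan(40.74/12.60) = 72.81°
cos φ = cos(72.81°) = 0.2955

0.2955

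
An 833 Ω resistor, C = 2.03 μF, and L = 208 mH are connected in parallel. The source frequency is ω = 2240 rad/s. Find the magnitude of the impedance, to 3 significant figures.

X_L = ωL = 466 Ω
X_C = 1/(ωC) = 220 Ω
Parallel: admittances add. Y = 1/R + 1/(jωL) + jωC
Y = (0.00120 + j0.00240) S
|Y| = 0.00268 S → |Z| = 1/|Y| = 373 Ω, ∠Z = −∠Y = -63.4°

373 Ω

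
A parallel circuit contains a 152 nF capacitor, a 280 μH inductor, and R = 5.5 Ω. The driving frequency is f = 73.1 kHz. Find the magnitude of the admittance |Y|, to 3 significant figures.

ω = 2πf = 459300 rad/s
X_L = ωL = 129 Ω
X_C = 1/(ωC) = 14.3 Ω
Parallel: admittances add. Y = 1/R + 1/(jωL) + jωC
Y = (0.182 + j0.0620) S
|Y| = 0.192 S → |Z| = 1/|Y| = 5.21 Ω, ∠Z = −∠Y = -18.8°

192 mS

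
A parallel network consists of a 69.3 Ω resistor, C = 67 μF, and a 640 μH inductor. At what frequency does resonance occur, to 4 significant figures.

ω₀ = 1/√(LC) = 1/√(0.00064 × 6.7e-05) = 4829 rad/s
f₀ = ω₀/(2π) = 768.6 Hz

768.6 Hz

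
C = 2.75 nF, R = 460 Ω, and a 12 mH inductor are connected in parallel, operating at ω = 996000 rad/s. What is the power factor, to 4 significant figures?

X_L = ωL = 11950 Ω
X_C = 1/(ωC) = 365.1 Ω
Parallel: admittances add. Y = 1/R + 1/(jωL) + jωC
Y = (0.002174 + j0.002655) S
|Y| = 0.003432 S → |Z| = 1/|Y| = 291.4 Ω, ∠Z = −∠Y = -50.69°
cos φ = cos(-50.69°) = 0.6335

0.6335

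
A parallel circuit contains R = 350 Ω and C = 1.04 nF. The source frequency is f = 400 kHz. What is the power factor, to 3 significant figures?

ω = 2πf = 2.513e+06 rad/s
X_C = 1/(ωC) = 383 Ω
Parallel: admittances add. Y = 1/R + jωC
Y = (0.00286 + j0.00261) S
|Y| = 0.00387 S → |Z| = 1/|Y| = 258 Ω, ∠Z = −∠Y = -42.5°
cos φ = cos(-42.5°) = 0.738

0.738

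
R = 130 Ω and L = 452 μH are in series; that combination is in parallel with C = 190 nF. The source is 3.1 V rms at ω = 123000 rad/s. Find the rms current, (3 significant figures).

X_L = ωL = 55.6 Ω
X_C = 1/(ωC) = 42.8 Ω
Branch 1 (R+jX_L): Z₁ = 130 + j55.6 Ω, |Z₁| = 141 Ω
Branch 2 (−jX_C): Z₂ = −j42.8 Ω
Parallel: Z = Z₁Z₂/(Z₁+Z₂), |Z| = 46.3 Ω, ∠Z = -72.5°
I = V/|Z| = 3.1/46.3 = 66.9 mA

66.9 mA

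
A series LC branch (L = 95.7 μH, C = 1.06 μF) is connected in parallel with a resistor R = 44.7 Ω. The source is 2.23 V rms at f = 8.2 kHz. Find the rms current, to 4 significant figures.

ω = 2πf = 51520 rad/s
X_L = ωL = 4.931 Ω
X_C = 1/(ωC) = 18.31 Ω
Branch 1: Z₁ = R = 44.70 Ω
Branch 2 (series LC): Z₂ = j(X_L − X_C) = −j13.38 Ω
Parallel: Z = Z₁Z₂/(Z₁+Z₂), |Z| = 12.82 Ω, ∠Z = -73.34°
I = V/|Z| = 2.23/12.82 = 174.0 mA

174.0 mA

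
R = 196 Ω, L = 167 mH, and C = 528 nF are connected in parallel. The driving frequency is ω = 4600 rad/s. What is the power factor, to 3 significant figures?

0.976

X_L = ωL = 768 Ω
X_C = 1/(ωC) = 412 Ω
Parallel: admittances add. Y = 1/R + 1/(jωL) + jωC
Y = (0.00510 + j0.00113) S
|Y| = 0.00523 S → |Z| = 1/|Y| = 191 Ω, ∠Z = −∠Y = -12.5°
cos φ = cos(-12.5°) = 0.976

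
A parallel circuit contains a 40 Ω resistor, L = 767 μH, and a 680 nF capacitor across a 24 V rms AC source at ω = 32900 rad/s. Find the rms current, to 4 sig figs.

729.1 mA

X_L = ωL = 25.23 Ω
X_C = 1/(ωC) = 44.70 Ω
Parallel: admittances add. Y = 1/R + 1/(jωL) + jωC
Y = (0.02500 − j0.01726) S
|Y| = 0.03038 S → |Z| = 1/|Y| = 32.92 Ω, ∠Z = −∠Y = 34.62°
I = V/|Z| = 24/32.92 = 729.1 mA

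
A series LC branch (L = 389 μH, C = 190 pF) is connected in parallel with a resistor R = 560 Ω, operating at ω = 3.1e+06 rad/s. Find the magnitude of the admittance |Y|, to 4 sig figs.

2.706 mS

X_L = ωL = 1206 Ω
X_C = 1/(ωC) = 1698 Ω
Branch 1: Z₁ = R = 560.0 Ω
Branch 2 (series LC): Z₂ = j(X_L − X_C) = −j491.9 Ω
Parallel: Z = Z₁Z₂/(Z₁+Z₂), |Z| = 369.6 Ω, ∠Z = -48.70°
|Y| = 1/|Z| = 2.706 mS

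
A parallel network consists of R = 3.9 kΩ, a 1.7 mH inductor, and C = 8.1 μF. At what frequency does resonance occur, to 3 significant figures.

ω₀ = 1/√(LC) = 1/√(0.0017 × 8.1e-06) = 8522 rad/s
f₀ = ω₀/(2π) = 1.36 kHz

1.36 kHz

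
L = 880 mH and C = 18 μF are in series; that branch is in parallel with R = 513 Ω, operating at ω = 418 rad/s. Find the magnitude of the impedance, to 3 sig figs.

X_L = ωL = 368 Ω
X_C = 1/(ωC) = 133 Ω
Branch 1: Z₁ = R = 513 Ω
Branch 2 (series LC): Z₂ = j(X_L − X_C) = j235 Ω
Parallel: Z = Z₁Z₂/(Z₁+Z₂), |Z| = 214 Ω, ∠Z = 65.4°

214 Ω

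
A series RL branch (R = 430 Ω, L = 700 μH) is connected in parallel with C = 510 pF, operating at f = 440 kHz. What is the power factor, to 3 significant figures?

ω = 2πf = 2.765e+06 rad/s
X_L = ωL = 1940 Ω
X_C = 1/(ωC) = 709 Ω
Branch 1 (R+jX_L): Z₁ = 430 + j1940 Ω, |Z₁| = 1980 Ω
Branch 2 (−jX_C): Z₂ = −j709 Ω
Parallel: Z = Z₁Z₂/(Z₁+Z₂), |Z| = 1080 Ω, ∠Z = -83.2°
cos φ = cos(-83.2°) = 0.118

0.118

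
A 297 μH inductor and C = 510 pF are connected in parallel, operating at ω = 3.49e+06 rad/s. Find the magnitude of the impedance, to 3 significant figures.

X_L = ωL = 1040 Ω
X_C = 1/(ωC) = 562 Ω
Parallel: admittances add. Y = 1/(jωL) + jωC
Y = (0 + j0.000815) S
|Y| = 0.000815 S → |Z| = 1/|Y| = 1230 Ω, ∠Z = −∠Y = -90.0°

1230 Ω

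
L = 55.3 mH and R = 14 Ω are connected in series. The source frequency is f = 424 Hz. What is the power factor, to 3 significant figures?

ω = 2πf = 2664 rad/s
X_L = ωL = 147 Ω
Z = 14.0 + j147 Ω
|Z| = √(14.0² + 147²) = 148 Ω
∠Z = arctan(147/14.0) = 84.6°
cos φ = cos(84.6°) = 0.0946

0.0946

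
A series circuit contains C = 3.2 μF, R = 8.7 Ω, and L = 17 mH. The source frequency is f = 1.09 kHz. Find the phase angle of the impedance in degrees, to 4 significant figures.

82.99°

ω = 2πf = 6849 rad/s
X_L = ωL = 116.4 Ω
X_C = 1/(ωC) = 45.63 Ω
Net reactance X = X_L − X_C = 70.80 Ω
Z = 8.700 + j70.80 Ω
|Z| = √(8.700² + 70.80²) = 71.33 Ω
∠Z = arctan(70.80/8.700) = 82.99°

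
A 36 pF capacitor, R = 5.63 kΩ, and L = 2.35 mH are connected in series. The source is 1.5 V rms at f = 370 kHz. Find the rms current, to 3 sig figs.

175 μA

ω = 2πf = 2.325e+06 rad/s
X_L = ωL = 5460 Ω
X_C = 1/(ωC) = 11900 Ω
Net reactance X = X_L − X_C = -6490 Ω
Z = 5630 − j6490 Ω
|Z| = √(5630² + 6490²) = 8590 Ω
I = V/|Z| = 1.5/8590 = 175 μA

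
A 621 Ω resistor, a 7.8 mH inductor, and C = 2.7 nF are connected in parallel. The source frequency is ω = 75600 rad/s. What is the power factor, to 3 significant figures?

0.734

X_L = ωL = 590 Ω
X_C = 1/(ωC) = 4900 Ω
Parallel: admittances add. Y = 1/R + 1/(jωL) + jωC
Y = (0.00161 − j0.00149) S
|Y| = 0.00220 S → |Z| = 1/|Y| = 456 Ω, ∠Z = −∠Y = 42.8°
cos φ = cos(42.8°) = 0.734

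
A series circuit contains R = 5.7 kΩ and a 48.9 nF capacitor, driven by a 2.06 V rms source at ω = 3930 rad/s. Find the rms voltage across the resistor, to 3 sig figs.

X_C = 1/(ωC) = 5200 Ω
Z = 5700 − j5200 Ω
|Z| = √(5700² + 5200²) = 7720 Ω
I = V/|Z| = 267 μA
V_R = I·|Z_R| = 0.000267 × 5700 = 1.52 V

1.52 V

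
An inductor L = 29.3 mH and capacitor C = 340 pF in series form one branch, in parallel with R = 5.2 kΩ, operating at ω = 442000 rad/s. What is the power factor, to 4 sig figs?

X_L = ωL = 12950 Ω
X_C = 1/(ωC) = 6654 Ω
Branch 1: Z₁ = R = 5200 Ω
Branch 2 (series LC): Z₂ = j(X_L − X_C) = j6296 Ω
Parallel: Z = Z₁Z₂/(Z₁+Z₂), |Z| = 4009 Ω, ∠Z = 39.55°
cos φ = cos(39.55°) = 0.7710

0.7710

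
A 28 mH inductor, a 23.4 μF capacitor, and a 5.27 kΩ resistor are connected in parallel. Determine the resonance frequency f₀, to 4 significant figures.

196.6 Hz

ω₀ = 1/√(LC) = 1/√(0.028 × 2.34e-05) = 1235 rad/s
f₀ = ω₀/(2π) = 196.6 Hz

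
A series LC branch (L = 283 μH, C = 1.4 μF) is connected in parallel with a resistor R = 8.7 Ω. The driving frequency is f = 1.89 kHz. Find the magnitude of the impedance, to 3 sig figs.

ω = 2πf = 11880 rad/s
X_L = ωL = 3.36 Ω
X_C = 1/(ωC) = 60.1 Ω
Branch 1: Z₁ = R = 8.70 Ω
Branch 2 (series LC): Z₂ = j(X_L − X_C) = −j56.8 Ω
Parallel: Z = Z₁Z₂/(Z₁+Z₂), |Z| = 8.60 Ω, ∠Z = -8.71°

8.60 Ω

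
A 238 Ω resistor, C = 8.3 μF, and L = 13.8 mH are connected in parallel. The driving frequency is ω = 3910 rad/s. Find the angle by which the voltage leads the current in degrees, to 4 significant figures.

X_L = ωL = 53.96 Ω
X_C = 1/(ωC) = 30.81 Ω
Parallel: admittances add. Y = 1/R + 1/(jωL) + jωC
Y = (0.004202 + j0.01392) S
|Y| = 0.01454 S → |Z| = 1/|Y| = 68.77 Ω, ∠Z = −∠Y = -73.20°

-73.20°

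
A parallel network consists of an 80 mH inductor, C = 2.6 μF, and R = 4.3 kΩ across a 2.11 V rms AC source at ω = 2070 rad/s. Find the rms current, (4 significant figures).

1.470 mA

X_L = ωL = 165.6 Ω
X_C = 1/(ωC) = 185.8 Ω
Parallel: admittances add. Y = 1/R + 1/(jωL) + jωC
Y = (0.0002326 − j0.0006566) S
|Y| = 0.0006966 S → |Z| = 1/|Y| = 1436 Ω, ∠Z = −∠Y = 70.50°
I = V/|Z| = 2.11/1436 = 1.470 mA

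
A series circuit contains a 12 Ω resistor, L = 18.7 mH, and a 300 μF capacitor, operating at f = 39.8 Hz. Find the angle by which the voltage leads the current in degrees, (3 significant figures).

ω = 2πf = 250.1 rad/s
X_L = ωL = 4.68 Ω
X_C = 1/(ωC) = 13.3 Ω
Net reactance X = X_L − X_C = -8.65 Ω
Z = 12.0 − j8.65 Ω
|Z| = √(12.0² + 8.65²) = 14.8 Ω
∠Z = arctan(-8.65/12.0) = -35.8°

-35.8°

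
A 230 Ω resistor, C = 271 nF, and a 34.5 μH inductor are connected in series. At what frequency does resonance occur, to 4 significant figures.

52.05 kHz

ω₀ = 1/√(LC) = 1/√(3.45e-05 × 2.71e-07) = 327000 rad/s
f₀ = ω₀/(2π) = 52.05 kHz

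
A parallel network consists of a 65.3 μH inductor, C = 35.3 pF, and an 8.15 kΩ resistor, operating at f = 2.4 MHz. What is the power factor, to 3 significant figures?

ω = 2πf = 1.508e+07 rad/s
X_L = ωL = 985 Ω
X_C = 1/(ωC) = 1880 Ω
Parallel: admittances add. Y = 1/R + 1/(jωL) + jωC
Y = (0.000123 − j0.000483) S
|Y| = 0.000499 S → |Z| = 1/|Y| = 2010 Ω, ∠Z = −∠Y = 75.8°
cos φ = cos(75.8°) = 0.246

0.246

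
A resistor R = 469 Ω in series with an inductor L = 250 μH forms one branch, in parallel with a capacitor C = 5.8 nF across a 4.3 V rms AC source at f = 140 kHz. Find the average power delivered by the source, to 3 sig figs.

32.3 mW

ω = 2πf = 879600 rad/s
X_L = ωL = 220 Ω
X_C = 1/(ωC) = 196 Ω
Branch 1 (R+jX_L): Z₁ = 469 + j220 Ω, |Z₁| = 518 Ω
Branch 2 (−jX_C): Z₂ = −j196 Ω
Parallel: Z = Z₁Z₂/(Z₁+Z₂), |Z| = 216 Ω, ∠Z = -67.8°
I = V/|Z| = 19.9 mA
P = VI cos φ = 4.3 × 0.0199 × cos(-67.8°) = 32.3 mW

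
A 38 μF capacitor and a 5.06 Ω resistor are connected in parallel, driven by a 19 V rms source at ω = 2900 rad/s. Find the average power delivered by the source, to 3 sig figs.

71.3 W

X_C = 1/(ωC) = 9.07 Ω
Parallel: admittances add. Y = 1/R + jωC
Y = (0.198 + j0.110) S
|Y| = 0.226 S → |Z| = 1/|Y| = 4.42 Ω, ∠Z = −∠Y = -29.1°
I = V/|Z| = 4.30 A
P = VI cos φ = 19 × 4.30 × cos(-29.1°) = 71.3 W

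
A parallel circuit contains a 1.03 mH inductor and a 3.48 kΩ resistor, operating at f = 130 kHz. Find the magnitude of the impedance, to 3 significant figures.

818 Ω

ω = 2πf = 816800 rad/s
X_L = ωL = 841 Ω
Parallel: admittances add. Y = 1/R + 1/(jωL)
Y = (0.000287 − j0.00119) S
|Y| = 0.00122 S → |Z| = 1/|Y| = 818 Ω, ∠Z = −∠Y = 76.4°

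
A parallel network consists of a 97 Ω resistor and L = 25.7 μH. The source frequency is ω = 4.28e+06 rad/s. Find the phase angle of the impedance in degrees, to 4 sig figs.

X_L = ωL = 110.0 Ω
Parallel: admittances add. Y = 1/R + 1/(jωL)
Y = (0.01031 − j0.009091) S
|Y| = 0.01375 S → |Z| = 1/|Y| = 72.75 Ω, ∠Z = −∠Y = 41.41°

41.41°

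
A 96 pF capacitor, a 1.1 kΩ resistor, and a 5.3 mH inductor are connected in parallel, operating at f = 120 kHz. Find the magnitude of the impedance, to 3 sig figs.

1080 Ω

ω = 2πf = 754000 rad/s
X_L = ωL = 4000 Ω
X_C = 1/(ωC) = 13800 Ω
Parallel: admittances add. Y = 1/R + 1/(jωL) + jωC
Y = (0.000909 − j0.000178) S
|Y| = 0.000926 S → |Z| = 1/|Y| = 1080 Ω, ∠Z = −∠Y = 11.1°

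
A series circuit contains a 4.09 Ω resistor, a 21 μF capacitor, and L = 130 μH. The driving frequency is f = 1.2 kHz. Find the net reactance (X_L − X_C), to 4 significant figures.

-5.335 Ω

ω = 2πf = 7540 rad/s
X_L = ωL = 0.9802 Ω
X_C = 1/(ωC) = 6.316 Ω
X = 0.9802 − 6.316 = -5.335 Ω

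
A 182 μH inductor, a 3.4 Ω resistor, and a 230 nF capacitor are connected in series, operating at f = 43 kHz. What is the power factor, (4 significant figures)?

ω = 2πf = 270200 rad/s
X_L = ωL = 49.17 Ω
X_C = 1/(ωC) = 16.09 Ω
Net reactance X = X_L − X_C = 33.08 Ω
Z = 3.400 + j33.08 Ω
|Z| = √(3.400² + 33.08²) = 33.25 Ω
∠Z = arctan(33.08/3.400) = 84.13°
cos φ = cos(84.13°) = 0.1022

0.1022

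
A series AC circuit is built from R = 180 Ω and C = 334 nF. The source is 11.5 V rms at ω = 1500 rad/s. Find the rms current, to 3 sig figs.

X_C = 1/(ωC) = 2000 Ω
Z = 180 − j2000 Ω
|Z| = √(180² + 2000²) = 2000 Ω
I = V/|Z| = 11.5/2000 = 5.74 mA

5.74 mA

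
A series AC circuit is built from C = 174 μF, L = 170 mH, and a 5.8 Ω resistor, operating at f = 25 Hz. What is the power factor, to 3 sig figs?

ω = 2πf = 157.1 rad/s
X_L = ωL = 26.7 Ω
X_C = 1/(ωC) = 36.6 Ω
Net reactance X = X_L − X_C = -9.88 Ω
Z = 5.80 − j9.88 Ω
|Z| = √(5.80² + 9.88²) = 11.5 Ω
∠Z = arctan(-9.88/5.80) = -59.6°
cos φ = cos(-59.6°) = 0.506

0.506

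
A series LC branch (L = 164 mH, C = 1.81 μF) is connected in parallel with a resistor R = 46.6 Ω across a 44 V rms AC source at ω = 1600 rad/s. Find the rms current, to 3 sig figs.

1.08 A

X_L = ωL = 262 Ω
X_C = 1/(ωC) = 345 Ω
Branch 1: Z₁ = R = 46.6 Ω
Branch 2 (series LC): Z₂ = j(X_L − X_C) = −j82.9 Ω
Parallel: Z = Z₁Z₂/(Z₁+Z₂), |Z| = 40.6 Ω, ∠Z = -29.3°
I = V/|Z| = 44/40.6 = 1.08 A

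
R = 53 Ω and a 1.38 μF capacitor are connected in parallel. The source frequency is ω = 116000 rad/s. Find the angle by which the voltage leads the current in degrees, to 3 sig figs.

-83.3°

X_C = 1/(ωC) = 6.25 Ω
Parallel: admittances add. Y = 1/R + jωC
Y = (0.0189 + j0.160) S
|Y| = 0.161 S → |Z| = 1/|Y| = 6.20 Ω, ∠Z = −∠Y = -83.3°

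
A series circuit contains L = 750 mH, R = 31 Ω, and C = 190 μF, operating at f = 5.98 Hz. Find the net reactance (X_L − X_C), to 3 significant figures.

ω = 2πf = 37.57 rad/s
X_L = ωL = 28.2 Ω
X_C = 1/(ωC) = 140 Ω
X = 28.2 − 140 = -112 Ω

-112 Ω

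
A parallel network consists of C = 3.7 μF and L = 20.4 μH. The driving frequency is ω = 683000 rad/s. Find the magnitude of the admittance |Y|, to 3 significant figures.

X_L = ωL = 13.9 Ω
X_C = 1/(ωC) = 0.396 Ω
Parallel: admittances add. Y = 1/(jωL) + jωC
Y = (0 + j2.46) S
|Y| = 2.46 S → |Z| = 1/|Y| = 0.407 Ω, ∠Z = −∠Y = -90.0°

2.46 S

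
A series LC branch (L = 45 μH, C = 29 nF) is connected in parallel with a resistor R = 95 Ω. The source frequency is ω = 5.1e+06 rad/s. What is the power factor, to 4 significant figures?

X_L = ωL = 229.5 Ω
X_C = 1/(ωC) = 6.761 Ω
Branch 1: Z₁ = R = 95.00 Ω
Branch 2 (series LC): Z₂ = j(X_L − X_C) = j222.7 Ω
Parallel: Z = Z₁Z₂/(Z₁+Z₂), |Z| = 87.38 Ω, ∠Z = 23.10°
cos φ = cos(23.10°) = 0.9198

0.9198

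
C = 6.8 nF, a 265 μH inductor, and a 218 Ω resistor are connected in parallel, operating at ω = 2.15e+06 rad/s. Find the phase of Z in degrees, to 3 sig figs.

-70.4°

X_L = ωL = 570 Ω
X_C = 1/(ωC) = 68.4 Ω
Parallel: admittances add. Y = 1/R + 1/(jωL) + jωC
Y = (0.00459 + j0.0129) S
|Y| = 0.0137 S → |Z| = 1/|Y| = 73.2 Ω, ∠Z = −∠Y = -70.4°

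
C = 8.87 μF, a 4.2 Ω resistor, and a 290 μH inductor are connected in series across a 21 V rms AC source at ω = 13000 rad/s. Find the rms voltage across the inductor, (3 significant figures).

X_L = ωL = 3.77 Ω
X_C = 1/(ωC) = 8.67 Ω
Net reactance X = X_L − X_C = -4.90 Ω
Z = 4.20 − j4.90 Ω
|Z| = √(4.20² + 4.90²) = 6.46 Ω
I = V/|Z| = 3.25 A
V_L = I·|Z_L| = 3.25 × 3.77 = 12.3 V

12.3 V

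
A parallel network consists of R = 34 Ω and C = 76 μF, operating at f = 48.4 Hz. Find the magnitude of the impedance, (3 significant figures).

ω = 2πf = 304.1 rad/s
X_C = 1/(ωC) = 43.3 Ω
Parallel: admittances add. Y = 1/R + jωC
Y = (0.0294 + j0.0231) S
|Y| = 0.0374 S → |Z| = 1/|Y| = 26.7 Ω, ∠Z = −∠Y = -38.2°

26.7 Ω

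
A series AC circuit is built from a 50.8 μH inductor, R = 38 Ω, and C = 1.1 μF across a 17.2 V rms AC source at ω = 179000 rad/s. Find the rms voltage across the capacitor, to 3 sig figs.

2.29 V

X_L = ωL = 9.09 Ω
X_C = 1/(ωC) = 5.08 Ω
Net reactance X = X_L − X_C = 4.01 Ω
Z = 38.0 + j4.01 Ω
|Z| = √(38.0² + 4.01²) = 38.2 Ω
I = V/|Z| = 450 mA
V_C = I·|Z_C| = 0.450 × 5.08 = 2.29 V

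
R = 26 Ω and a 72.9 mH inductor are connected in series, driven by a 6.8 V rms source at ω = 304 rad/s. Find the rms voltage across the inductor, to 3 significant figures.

4.41 V

X_L = ωL = 22.2 Ω
Z = 26.0 + j22.2 Ω
|Z| = √(26.0² + 22.2²) = 34.2 Ω
I = V/|Z| = 199 mA
V_L = I·|Z_L| = 0.199 × 22.2 = 4.41 V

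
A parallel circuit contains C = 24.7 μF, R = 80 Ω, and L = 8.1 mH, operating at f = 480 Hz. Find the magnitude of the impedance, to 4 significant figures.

27.92 Ω

ω = 2πf = 3016 rad/s
X_L = ωL = 24.43 Ω
X_C = 1/(ωC) = 13.42 Ω
Parallel: admittances add. Y = 1/R + 1/(jωL) + jωC
Y = (0.01250 + j0.03356) S
|Y| = 0.03581 S → |Z| = 1/|Y| = 27.92 Ω, ∠Z = −∠Y = -69.57°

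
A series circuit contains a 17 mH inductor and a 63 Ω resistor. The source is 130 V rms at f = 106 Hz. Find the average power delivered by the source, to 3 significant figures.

ω = 2πf = 666.0 rad/s
X_L = ωL = 11.3 Ω
Z = 63.0 + j11.3 Ω
|Z| = √(63.0² + 11.3²) = 64.0 Ω
∠Z = arctan(11.3/63.0) = 10.2°
I = V/|Z| = 2.03 A
P = VI cos φ = 130 × 2.03 × cos(10.2°) = 260 W

260 W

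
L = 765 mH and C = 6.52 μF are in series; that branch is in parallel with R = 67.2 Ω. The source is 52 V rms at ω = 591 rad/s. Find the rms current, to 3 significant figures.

X_L = ωL = 452 Ω
X_C = 1/(ωC) = 260 Ω
Branch 1: Z₁ = R = 67.2 Ω
Branch 2 (series LC): Z₂ = j(X_L − X_C) = j193 Ω
Parallel: Z = Z₁Z₂/(Z₁+Z₂), |Z| = 63.4 Ω, ∠Z = 19.2°
I = V/|Z| = 52/63.4 = 820 mA

820 mA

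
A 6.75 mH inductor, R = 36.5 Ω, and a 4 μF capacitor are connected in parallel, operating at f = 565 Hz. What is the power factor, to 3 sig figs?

0.705

ω = 2πf = 3550 rad/s
X_L = ωL = 24.0 Ω
X_C = 1/(ωC) = 70.4 Ω
Parallel: admittances add. Y = 1/R + 1/(jωL) + jωC
Y = (0.0274 − j0.0275) S
|Y| = 0.0388 S → |Z| = 1/|Y| = 25.7 Ω, ∠Z = −∠Y = 45.1°
cos φ = cos(45.1°) = 0.705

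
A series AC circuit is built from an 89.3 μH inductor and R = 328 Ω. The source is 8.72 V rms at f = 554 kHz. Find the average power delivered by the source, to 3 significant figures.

ω = 2πf = 3.481e+06 rad/s
X_L = ωL = 311 Ω
Z = 328 + j311 Ω
|Z| = √(328² + 311²) = 452 Ω
∠Z = arctan(311/328) = 43.5°
I = V/|Z| = 19.3 mA
P = VI cos φ = 8.72 × 0.0193 × cos(43.5°) = 122 mW

122 mW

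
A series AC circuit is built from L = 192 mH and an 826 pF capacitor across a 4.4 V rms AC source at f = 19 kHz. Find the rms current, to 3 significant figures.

ω = 2πf = 119400 rad/s
X_L = ωL = 22900 Ω
X_C = 1/(ωC) = 10100 Ω
Net reactance X = X_L − X_C = 12800 Ω
Z = j12800 Ω
|Z| = √(0² + 12800²) = 12800 Ω
I = V/|Z| = 4.4/12800 = 344 μA

344 μA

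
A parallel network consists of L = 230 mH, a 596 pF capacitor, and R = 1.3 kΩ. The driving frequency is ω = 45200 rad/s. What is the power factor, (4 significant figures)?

X_L = ωL = 10400 Ω
X_C = 1/(ωC) = 37120 Ω
Parallel: admittances add. Y = 1/R + 1/(jωL) + jωC
Y = (0.0007692 − j6.925e-05) S
|Y| = 0.0007723 S → |Z| = 1/|Y| = 1295 Ω, ∠Z = −∠Y = 5.144°
cos φ = cos(5.144°) = 0.9960

0.9960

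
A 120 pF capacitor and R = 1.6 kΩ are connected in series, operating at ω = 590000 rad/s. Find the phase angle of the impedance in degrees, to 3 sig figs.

-83.5°

X_C = 1/(ωC) = 14100 Ω
Z = 1600 − j14100 Ω
|Z| = √(1600² + 14100²) = 14200 Ω
∠Z = arctan(-14100/1600) = -83.5°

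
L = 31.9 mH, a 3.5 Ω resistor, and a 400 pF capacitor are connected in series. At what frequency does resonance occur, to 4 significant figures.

ω₀ = 1/√(LC) = 1/√(0.0319 × 4e-10) = 279900 rad/s
f₀ = ω₀/(2π) = 44.55 kHz

44.55 kHz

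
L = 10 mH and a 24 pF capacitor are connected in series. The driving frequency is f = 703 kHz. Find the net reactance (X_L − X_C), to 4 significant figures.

34740 Ω

ω = 2πf = 4.417e+06 rad/s
X_L = ωL = 44170 Ω
X_C = 1/(ωC) = 9433 Ω
X = 44170 − 9433 = 34740 Ω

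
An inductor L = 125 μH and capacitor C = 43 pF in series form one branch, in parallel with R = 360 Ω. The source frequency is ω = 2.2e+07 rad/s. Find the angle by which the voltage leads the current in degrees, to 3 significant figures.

12.0°

X_L = ωL = 2750 Ω
X_C = 1/(ωC) = 1060 Ω
Branch 1: Z₁ = R = 360 Ω
Branch 2 (series LC): Z₂ = j(X_L − X_C) = j1690 Ω
Parallel: Z = Z₁Z₂/(Z₁+Z₂), |Z| = 352 Ω, ∠Z = 12.0°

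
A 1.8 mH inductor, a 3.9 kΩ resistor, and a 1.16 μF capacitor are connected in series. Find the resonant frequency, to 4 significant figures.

3.483 kHz

ω₀ = 1/√(LC) = 1/√(0.0018 × 1.16e-06) = 21880 rad/s
f₀ = ω₀/(2π) = 3.483 kHz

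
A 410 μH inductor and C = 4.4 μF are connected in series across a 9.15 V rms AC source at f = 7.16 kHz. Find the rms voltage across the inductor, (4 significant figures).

12.60 V

ω = 2πf = 44990 rad/s
X_L = ωL = 18.44 Ω
X_C = 1/(ωC) = 5.052 Ω
Net reactance X = X_L − X_C = 13.39 Ω
Z = j13.39 Ω
|Z| = √(0² + 13.39²) = 13.39 Ω
I = V/|Z| = 683.2 mA
V_L = I·|Z_L| = 0.6832 × 18.44 = 12.60 V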